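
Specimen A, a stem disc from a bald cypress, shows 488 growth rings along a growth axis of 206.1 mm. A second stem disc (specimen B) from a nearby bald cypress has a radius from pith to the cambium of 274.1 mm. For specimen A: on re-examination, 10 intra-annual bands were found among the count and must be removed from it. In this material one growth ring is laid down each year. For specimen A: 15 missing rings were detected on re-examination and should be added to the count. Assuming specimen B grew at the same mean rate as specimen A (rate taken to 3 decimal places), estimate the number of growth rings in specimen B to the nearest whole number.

656 growth rings

Specimen A: true growth ring count = 488 − 10 + 15 = 493.
A: 206.1 mm over 493 years gives 206.1 / 493 ≈ 0.418 mm/year.
B spans 274.1 / 0.418 = 655.74 years ≈ 656 growth rings.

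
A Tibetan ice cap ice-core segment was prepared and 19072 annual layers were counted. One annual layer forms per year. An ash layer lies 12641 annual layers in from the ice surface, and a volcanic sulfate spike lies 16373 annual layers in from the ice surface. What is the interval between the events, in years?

3732 yr

Separation: 16373 − 12641 = 3732 annual layers.
One annual layer per year makes the interval 3732 years.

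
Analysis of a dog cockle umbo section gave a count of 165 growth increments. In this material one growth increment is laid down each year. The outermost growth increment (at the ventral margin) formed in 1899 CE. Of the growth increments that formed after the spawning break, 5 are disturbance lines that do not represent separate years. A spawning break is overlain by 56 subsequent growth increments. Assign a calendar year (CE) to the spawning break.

There are 56 growth increments younger than the spawning break.
Excluding 5 false growth increments: 56 − 5 = 51.
Counting back 51 years from 1899 CE places the spawning break in 1899 − 51 = 1848 CE.

1848 CE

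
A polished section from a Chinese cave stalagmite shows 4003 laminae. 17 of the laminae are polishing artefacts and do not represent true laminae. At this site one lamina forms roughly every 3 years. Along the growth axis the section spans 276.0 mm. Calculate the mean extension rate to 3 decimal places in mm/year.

Adjusted count: 4003 − 17 = 3986 laminae.
At 3 years per lamina, 3986 × 3 = 11958 years.
276.0 mm over 11958 years gives 276.0 / 11958 ≈ 0.023 mm/year.

0.023 mm/year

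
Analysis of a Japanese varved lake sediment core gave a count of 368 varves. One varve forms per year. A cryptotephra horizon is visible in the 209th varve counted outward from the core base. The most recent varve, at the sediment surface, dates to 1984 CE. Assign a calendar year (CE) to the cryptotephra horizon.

1825 CE

368 − 209 = 159 varves lie beyond the cryptotephra horizon toward the sediment surface.
Counting back 159 years from 1984 CE places the cryptotephra horizon in 1984 − 159 = 1825 CE.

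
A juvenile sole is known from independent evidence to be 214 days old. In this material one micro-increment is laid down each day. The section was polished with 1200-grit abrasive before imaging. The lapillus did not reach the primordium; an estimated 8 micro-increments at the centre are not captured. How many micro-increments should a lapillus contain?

206 micro-increments

One micro-increment per day gives 214 micro-increments over 214 days.
Less the 8 uncaptured micro-increments: 214 − 8 = 206.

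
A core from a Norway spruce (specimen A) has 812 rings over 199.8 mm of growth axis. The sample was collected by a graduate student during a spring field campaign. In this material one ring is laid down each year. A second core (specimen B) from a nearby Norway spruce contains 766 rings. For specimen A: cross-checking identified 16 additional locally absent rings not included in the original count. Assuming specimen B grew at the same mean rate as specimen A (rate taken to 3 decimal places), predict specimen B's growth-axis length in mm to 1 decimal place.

184.6 mm

Specimen A: correcting the raw count gives 812 + 16 = 828 true rings.
A: 199.8 mm over 828 years gives 199.8 / 828 ≈ 0.241 mm/yr.
For B, 0.241 mm/year × 766 years = 184.6 mm.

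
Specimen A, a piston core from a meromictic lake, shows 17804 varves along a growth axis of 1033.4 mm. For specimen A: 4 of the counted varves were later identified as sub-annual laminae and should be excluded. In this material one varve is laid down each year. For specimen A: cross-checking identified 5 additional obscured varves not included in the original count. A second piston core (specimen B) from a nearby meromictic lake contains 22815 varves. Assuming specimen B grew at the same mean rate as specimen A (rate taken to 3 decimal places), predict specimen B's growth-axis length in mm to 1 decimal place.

1323.3 mm

Specimen A: adjusted count: 17804 − 4 + 5 = 17805 varves.
A: 1033.4 mm over 17805 years gives 1033.4 / 17805 ≈ 0.058 mm/yr.
Length of B = 0.058 × 22815 = 1323.3 mm.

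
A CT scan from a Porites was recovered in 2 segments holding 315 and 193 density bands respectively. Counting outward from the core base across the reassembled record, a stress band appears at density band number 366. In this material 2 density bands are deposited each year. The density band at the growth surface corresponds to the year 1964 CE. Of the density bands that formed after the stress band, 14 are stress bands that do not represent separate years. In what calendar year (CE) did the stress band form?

Total density bands = 315 + 193 = 508.
508 − 366 = 142 density bands lie beyond the stress band toward the growth surface.
Excluding 14 false density bands: 142 − 14 = 128.
With 2 density bands per year, 128 / 2 = 64 years.
The density band at the growth surface is 1964 CE, so the stress band dates to 1964 − 64 = 1900 CE.

1900 CE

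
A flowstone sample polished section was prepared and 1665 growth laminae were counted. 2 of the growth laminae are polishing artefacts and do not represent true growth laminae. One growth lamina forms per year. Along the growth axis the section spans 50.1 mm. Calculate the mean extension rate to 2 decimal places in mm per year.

True growth lamina count = 1665 − 2 = 1663.
50.1 mm over 1663 years gives 50.1 / 1663 ≈ 0.03 mm per year.

0.03 mm per year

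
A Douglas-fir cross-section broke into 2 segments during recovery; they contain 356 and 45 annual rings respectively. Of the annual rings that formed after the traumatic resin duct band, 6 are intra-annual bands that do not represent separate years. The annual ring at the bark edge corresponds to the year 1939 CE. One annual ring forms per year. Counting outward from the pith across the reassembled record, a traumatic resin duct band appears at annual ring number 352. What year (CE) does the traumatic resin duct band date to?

Total annual rings = 356 + 45 = 401.
401 − 352 = 49 annual rings lie beyond the traumatic resin duct band toward the bark edge.
49 − 6 false = 43 true annual rings after the traumatic resin duct band.
Counting back 43 years from 1939 CE places the traumatic resin duct band in 1939 − 43 = 1896 CE.

1896 CE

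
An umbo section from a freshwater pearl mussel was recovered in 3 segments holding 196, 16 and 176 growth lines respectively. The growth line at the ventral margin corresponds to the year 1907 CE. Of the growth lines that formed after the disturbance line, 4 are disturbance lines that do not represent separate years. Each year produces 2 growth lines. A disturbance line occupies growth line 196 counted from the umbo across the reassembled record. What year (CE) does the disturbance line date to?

Total growth lines = 196 + 16 + 176 = 388.
Between growth line 196 and the ventral margin there are 388 − 196 = 192 growth lines.
192 − 4 false = 188 true growth lines after the disturbance line.
Dividing by 2 growth lines per year: 188 / 2 = 94 years.
1907 − 94 = 1813 CE.

1813 CE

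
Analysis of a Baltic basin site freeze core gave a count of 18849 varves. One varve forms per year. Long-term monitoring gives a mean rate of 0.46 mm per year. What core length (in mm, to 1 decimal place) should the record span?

The record spans 18849 years at 0.46 mm per year.
Predicted length = 0.46 mm/year × 18849 years = 8670.5 mm.

8670.5 mm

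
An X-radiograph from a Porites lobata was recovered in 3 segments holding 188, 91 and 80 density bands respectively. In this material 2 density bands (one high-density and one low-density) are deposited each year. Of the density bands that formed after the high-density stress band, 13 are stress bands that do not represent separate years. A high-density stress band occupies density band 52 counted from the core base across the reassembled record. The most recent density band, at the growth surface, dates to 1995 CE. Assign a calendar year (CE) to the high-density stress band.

Total density bands = 188 + 91 + 80 = 359.
Between density band 52 and the growth surface there are 359 − 52 = 307 density bands.
Removing the 13 false density bands leaves 307 − 13 = 294 true density bands beyond the high-density stress band.
294 density bands at 2 per year is 294 / 2 = 147 years.
The density band at the growth surface is 1995 CE, so the high-density stress band dates to 1995 − 147 = 1848 CE.

1848 CE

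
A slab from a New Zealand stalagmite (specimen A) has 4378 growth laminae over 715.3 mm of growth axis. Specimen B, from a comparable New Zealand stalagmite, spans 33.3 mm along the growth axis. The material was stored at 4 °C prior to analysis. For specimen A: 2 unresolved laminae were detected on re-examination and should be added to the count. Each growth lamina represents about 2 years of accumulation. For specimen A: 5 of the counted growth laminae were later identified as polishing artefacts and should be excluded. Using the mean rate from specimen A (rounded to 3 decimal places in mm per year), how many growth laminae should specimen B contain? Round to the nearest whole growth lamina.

203 growth laminae

Specimen A: adjusted count: 4378 − 5 + 2 = 4375 growth laminae.
Specimen A: multiplying by 2 years per growth lamina: 4375 × 2 = 8750 years.
A: 715.3 mm over 8750 years gives 715.3 / 8750 ≈ 0.082 mm per year.
For B, 33.3 / 0.082 = 406.10 years; at 2 years per growth lamina that is 406.10 / 2 ≈ 203 growth laminae.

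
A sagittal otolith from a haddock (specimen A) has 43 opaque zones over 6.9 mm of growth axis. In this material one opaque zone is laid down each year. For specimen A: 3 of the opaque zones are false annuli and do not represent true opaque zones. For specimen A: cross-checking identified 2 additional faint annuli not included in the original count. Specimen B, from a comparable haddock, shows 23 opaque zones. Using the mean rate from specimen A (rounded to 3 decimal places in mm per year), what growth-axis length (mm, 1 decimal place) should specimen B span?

Specimen A: adjusted count: 43 − 3 + 2 = 42 opaque zones.
A: Mean rate = 6.9 mm / 42 years ≈ 0.164 mm per year.
B's length ≈ 0.164 × 23 = 3.8 mm.

3.8 mm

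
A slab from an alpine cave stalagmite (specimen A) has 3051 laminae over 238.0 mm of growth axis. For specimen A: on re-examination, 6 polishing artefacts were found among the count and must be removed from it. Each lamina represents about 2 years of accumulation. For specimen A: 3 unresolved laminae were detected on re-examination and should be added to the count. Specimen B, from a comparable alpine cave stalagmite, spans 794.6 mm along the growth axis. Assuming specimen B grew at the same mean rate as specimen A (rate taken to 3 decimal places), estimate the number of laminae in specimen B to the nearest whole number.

10187 laminae

Specimen A: correcting the raw count gives 3051 − 6 + 3 = 3048 true laminae.
Specimen A: multiplying by 2 years per lamina: 3048 × 2 = 6096 years.
A: Mean rate = 238.0 mm / 6096 years ≈ 0.039 mm per year.
Specimen B: 794.6 mm / 0.039 mm per year = 20374.36 years; at 2 years per lamina that is 20374.36 / 2 ≈ 10187 laminae.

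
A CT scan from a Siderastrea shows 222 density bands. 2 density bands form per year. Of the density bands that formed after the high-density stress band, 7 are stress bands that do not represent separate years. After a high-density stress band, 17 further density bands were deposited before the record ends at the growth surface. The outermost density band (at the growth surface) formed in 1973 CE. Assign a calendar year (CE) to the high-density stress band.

1968 CE

There are 17 density bands younger than the high-density stress band.
17 − 7 false = 10 true density bands after the high-density stress band.
Dividing by 2 density bands per year: 10 / 2 = 5 years.
Counting back 5 years from 1973 CE places the high-density stress band in 1973 − 5 = 1968 CE.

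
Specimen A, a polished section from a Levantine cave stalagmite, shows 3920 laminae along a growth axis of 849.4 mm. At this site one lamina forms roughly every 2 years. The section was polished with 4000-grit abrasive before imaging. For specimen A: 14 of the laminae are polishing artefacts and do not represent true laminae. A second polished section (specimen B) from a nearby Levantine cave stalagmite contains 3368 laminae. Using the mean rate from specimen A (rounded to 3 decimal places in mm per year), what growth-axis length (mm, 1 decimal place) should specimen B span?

734.2 mm

Specimen A: correcting the raw count gives 3920 − 14 = 3906 true laminae.
Specimen A: multiplying by 2 years per lamina: 3906 × 2 = 7812 years.
A: Extension rate ≈ 849.4 / 7812 = 0.109 mm/yr.
Specimen B: multiplying by 2 years per lamina: 3368 × 2 = 6736 years. Length of B = 0.109 × 6736 = 734.2 mm.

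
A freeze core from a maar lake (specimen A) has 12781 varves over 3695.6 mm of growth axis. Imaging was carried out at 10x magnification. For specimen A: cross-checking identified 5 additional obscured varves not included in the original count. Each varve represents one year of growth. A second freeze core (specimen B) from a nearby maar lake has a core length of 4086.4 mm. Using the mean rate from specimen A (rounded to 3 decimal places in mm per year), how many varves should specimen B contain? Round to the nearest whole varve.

14140 varves

Specimen A: correcting the raw count gives 12781 + 5 = 12786 true varves.
A: Extension rate ≈ 3695.6 / 12786 = 0.289 mm/yr.
For B, 4086.4 / 0.289 = 14139.79 years ≈ 14140 varves.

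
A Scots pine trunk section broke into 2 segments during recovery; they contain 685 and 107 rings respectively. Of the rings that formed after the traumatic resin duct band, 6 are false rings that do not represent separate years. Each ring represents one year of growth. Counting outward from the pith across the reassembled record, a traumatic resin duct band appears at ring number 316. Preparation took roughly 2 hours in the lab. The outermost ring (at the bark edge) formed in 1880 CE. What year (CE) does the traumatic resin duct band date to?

1410 CE

Total rings = 685 + 107 = 792.
The traumatic resin duct band sits at ring 316 from the pith, so 792 − 316 = 476 rings formed after it.
Excluding 6 false rings: 476 − 6 = 470.
Counting back 470 years from 1880 CE places the traumatic resin duct band in 1880 − 470 = 1410 CE.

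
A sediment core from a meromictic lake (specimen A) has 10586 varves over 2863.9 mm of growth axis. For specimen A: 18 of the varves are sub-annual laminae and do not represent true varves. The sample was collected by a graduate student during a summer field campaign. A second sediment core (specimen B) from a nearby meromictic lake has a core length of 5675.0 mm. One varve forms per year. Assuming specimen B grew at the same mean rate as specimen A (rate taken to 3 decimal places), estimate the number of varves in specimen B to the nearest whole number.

Specimen A: after corrections the count is 10586 − 18 = 10568 varves.
A: 2863.9 mm over 10568 years gives 2863.9 / 10568 ≈ 0.271 mm/yr.
Specimen B: 5675.0 mm / 0.271 mm per year = 20940.96 years ≈ 20941 varves.

20941 varves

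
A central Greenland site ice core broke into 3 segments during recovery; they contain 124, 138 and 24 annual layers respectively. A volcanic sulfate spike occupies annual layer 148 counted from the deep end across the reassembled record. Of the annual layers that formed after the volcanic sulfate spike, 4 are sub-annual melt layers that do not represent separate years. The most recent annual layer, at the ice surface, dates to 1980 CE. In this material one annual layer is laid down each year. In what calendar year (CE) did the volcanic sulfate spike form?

1846 CE

Total annual layers = 124 + 138 + 24 = 286.
286 − 148 = 138 annual layers lie beyond the volcanic sulfate spike toward the ice surface.
138 − 4 false = 134 true annual layers after the volcanic sulfate spike.
1980 − 134 = 1846 CE.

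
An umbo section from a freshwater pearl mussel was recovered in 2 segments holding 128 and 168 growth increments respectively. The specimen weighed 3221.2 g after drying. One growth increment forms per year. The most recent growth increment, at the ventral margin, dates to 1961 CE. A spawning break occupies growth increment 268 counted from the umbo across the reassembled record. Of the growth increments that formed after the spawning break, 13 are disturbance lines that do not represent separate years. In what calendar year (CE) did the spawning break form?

Total growth increments = 128 + 168 = 296.
The spawning break sits at growth increment 268 from the umbo, so 296 − 268 = 28 growth increments formed after it.
Excluding 13 false growth increments: 28 − 13 = 15.
The growth increment at the ventral margin is 1961 CE, so the spawning break dates to 1961 − 15 = 1946 CE.

1946 CE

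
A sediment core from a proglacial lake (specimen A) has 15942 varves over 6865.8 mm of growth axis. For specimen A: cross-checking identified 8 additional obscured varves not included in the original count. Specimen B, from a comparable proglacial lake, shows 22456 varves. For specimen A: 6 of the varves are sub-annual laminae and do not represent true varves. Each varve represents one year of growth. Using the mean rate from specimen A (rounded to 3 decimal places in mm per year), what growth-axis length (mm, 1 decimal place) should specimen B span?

9678.5 mm

Specimen A: adjusted count: 15942 − 6 + 8 = 15944 varves.
A: Extension rate ≈ 6865.8 / 15944 = 0.431 mm/yr.
Length of B = 0.431 × 22456 = 9678.5 mm.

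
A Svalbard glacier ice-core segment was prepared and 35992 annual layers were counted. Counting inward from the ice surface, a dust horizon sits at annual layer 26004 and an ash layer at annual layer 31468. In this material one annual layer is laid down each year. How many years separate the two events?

5464 years

31468 − 26004 = 5464 annual layers lie between the two events.
One annual layer per year makes the interval 5464 years.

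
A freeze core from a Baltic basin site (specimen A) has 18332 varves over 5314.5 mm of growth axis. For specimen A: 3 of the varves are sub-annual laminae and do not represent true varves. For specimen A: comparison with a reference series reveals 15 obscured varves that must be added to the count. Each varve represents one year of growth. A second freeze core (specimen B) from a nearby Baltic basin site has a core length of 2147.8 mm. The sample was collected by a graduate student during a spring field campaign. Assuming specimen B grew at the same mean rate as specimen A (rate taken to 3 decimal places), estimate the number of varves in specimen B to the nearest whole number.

Specimen A: adjusted count: 18332 − 3 + 15 = 18344 varves.
A: Mean rate = 5314.5 mm / 18344 years ≈ 0.290 mm per year.
Specimen B: 2147.8 mm / 0.290 mm per year = 7406.21 years ≈ 7406 varves.

7406 varves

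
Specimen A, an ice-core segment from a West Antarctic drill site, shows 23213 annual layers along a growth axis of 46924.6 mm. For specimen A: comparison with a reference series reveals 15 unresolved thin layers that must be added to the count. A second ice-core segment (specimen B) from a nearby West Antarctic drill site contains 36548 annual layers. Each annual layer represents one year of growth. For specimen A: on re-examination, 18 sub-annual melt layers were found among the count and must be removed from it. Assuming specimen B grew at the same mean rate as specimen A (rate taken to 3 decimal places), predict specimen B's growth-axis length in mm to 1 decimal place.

Specimen A: adjusted count: 23213 − 18 + 15 = 23210 annual layers.
A: 46924.6 mm over 23210 years gives 46924.6 / 23210 ≈ 2.022 mm/yr.
B's length ≈ 2.022 × 36548 = 73900.1 mm.

73900.1 mm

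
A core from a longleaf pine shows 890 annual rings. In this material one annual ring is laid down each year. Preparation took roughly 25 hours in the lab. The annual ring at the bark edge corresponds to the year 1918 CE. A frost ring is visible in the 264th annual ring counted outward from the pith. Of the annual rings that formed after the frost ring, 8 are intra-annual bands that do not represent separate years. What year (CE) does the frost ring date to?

Between annual ring 264 and the bark edge there are 890 − 264 = 626 annual rings.
626 − 8 false = 618 true annual rings after the frost ring.
Counting back 618 years from 1918 CE places the frost ring in 1918 − 618 = 1300 CE.

1300 CE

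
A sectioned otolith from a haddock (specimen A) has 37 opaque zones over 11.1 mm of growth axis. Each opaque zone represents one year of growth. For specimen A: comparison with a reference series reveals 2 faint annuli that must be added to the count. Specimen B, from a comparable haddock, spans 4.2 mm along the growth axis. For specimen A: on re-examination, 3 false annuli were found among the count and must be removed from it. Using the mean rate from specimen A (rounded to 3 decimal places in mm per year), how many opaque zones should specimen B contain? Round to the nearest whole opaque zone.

Specimen A: correcting the raw count gives 37 − 3 + 2 = 36 true opaque zones.
A: 11.1 mm over 36 years gives 11.1 / 36 ≈ 0.308 mm/year.
For B, 4.2 / 0.308 = 13.64 years ≈ 14 opaque zones.

14 opaque zones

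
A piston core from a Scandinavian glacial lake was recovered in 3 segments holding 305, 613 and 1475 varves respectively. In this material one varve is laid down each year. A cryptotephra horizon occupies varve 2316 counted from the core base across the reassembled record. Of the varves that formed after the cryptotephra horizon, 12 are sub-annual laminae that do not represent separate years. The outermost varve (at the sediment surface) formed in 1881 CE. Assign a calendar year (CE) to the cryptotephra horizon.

1816 CE

Total varves = 305 + 613 + 1475 = 2393.
2393 − 2316 = 77 varves lie beyond the cryptotephra horizon toward the sediment surface.
77 − 12 false = 65 true varves after the cryptotephra horizon.
The varve at the sediment surface is 1881 CE, so the cryptotephra horizon dates to 1881 − 65 = 1816 CE.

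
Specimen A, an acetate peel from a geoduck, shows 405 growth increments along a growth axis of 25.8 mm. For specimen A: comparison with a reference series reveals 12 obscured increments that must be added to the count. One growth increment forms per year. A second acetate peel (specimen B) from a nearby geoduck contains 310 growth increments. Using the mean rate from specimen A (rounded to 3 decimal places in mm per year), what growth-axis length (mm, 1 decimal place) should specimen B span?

Specimen A: adjusted count: 405 + 12 = 417 growth increments.
A: Extension rate ≈ 25.8 / 417 = 0.062 mm/year.
B's length ≈ 0.062 × 310 = 19.2 mm.

19.2 mm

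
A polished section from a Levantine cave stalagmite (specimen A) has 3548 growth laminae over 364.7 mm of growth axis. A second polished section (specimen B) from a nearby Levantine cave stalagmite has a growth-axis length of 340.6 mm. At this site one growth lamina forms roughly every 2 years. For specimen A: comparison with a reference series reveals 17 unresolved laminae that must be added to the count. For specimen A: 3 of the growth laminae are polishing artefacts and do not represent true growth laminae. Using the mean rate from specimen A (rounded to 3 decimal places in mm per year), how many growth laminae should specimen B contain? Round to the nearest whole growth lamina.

Specimen A: adjusted count: 3548 − 3 + 17 = 3562 growth laminae.
Specimen A: at 2 years per growth lamina, 3562 × 2 = 7124 years.
A: Extension rate ≈ 364.7 / 7124 = 0.051 mm per year.
B spans 340.6 / 0.051 = 6678.43 years; at 2 years per growth lamina that is 6678.43 / 2 ≈ 3339 growth laminae.

3339 growth laminae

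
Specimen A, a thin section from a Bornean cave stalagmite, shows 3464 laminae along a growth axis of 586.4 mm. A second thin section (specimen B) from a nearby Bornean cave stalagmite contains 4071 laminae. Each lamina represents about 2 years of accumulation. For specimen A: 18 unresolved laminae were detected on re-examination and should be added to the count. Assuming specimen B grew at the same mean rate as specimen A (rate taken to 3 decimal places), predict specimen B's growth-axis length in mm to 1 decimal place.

683.9 mm

Specimen A: true lamina count = 3464 + 18 = 3482.
Specimen A: 3482 laminae at 2 years each span 3482 × 2 = 6964 years.
A: Extension rate ≈ 586.4 / 6964 = 0.084 mm/yr.
Specimen B: at 2 years per lamina, 4071 × 2 = 8142 years. For B, 0.084 mm/year × 8142 years = 683.9 mm.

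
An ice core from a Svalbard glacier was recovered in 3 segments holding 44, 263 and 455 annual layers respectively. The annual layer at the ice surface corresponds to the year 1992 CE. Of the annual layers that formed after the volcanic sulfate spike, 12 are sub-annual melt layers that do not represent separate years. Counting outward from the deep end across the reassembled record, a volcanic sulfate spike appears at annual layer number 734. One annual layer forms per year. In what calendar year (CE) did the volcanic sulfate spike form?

Total annual layers = 44 + 263 + 455 = 762.
Between annual layer 734 and the ice surface there are 762 − 734 = 28 annual layers.
28 − 12 false = 16 true annual layers after the volcanic sulfate spike.
The annual layer at the ice surface is 1992 CE, so the volcanic sulfate spike dates to 1992 − 16 = 1976 CE.

1976 CE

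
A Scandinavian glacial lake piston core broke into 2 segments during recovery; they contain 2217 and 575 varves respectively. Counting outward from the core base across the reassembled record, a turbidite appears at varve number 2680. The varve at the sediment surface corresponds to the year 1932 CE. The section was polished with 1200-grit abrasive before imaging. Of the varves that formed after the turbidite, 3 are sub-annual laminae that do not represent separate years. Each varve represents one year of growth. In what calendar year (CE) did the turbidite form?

1823 CE

Total varves = 2217 + 575 = 2792.
The turbidite sits at varve 2680 from the core base, so 2792 − 2680 = 112 varves formed after it.
Removing the 3 false varves leaves 112 − 3 = 109 true varves beyond the turbidite.
1932 − 109 = 1823 CE.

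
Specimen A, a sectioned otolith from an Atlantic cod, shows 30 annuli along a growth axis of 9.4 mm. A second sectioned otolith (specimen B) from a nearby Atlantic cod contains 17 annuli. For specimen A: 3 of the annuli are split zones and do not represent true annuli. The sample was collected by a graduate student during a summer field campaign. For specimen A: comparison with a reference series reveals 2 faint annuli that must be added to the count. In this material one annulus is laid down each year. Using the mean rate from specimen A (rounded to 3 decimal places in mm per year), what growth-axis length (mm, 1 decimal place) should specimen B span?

Specimen A: correcting the raw count gives 30 − 3 + 2 = 29 true annuli.
A: 9.4 mm over 29 years gives 9.4 / 29 ≈ 0.324 mm per year.
Length of B = 0.324 × 17 = 5.5 mm.

5.5 mm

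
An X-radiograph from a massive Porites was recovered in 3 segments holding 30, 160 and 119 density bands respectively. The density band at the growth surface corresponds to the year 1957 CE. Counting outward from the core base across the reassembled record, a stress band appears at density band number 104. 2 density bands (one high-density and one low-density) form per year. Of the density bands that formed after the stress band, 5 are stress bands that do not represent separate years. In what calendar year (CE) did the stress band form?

Total density bands = 30 + 160 + 119 = 309.
The stress band sits at density band 104 from the core base, so 309 − 104 = 205 density bands formed after it.
Excluding 5 false density bands: 205 − 5 = 200.
Dividing by 2 density bands per year: 200 / 2 = 100 years.
The density band at the growth surface is 1957 CE, so the stress band dates to 1957 − 100 = 1857 CE.

1857 CE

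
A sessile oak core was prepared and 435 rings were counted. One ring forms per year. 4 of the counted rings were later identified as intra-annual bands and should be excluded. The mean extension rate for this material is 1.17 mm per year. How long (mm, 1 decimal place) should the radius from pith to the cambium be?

504.3 mm

True ring count = 435 − 4 = 431.
Length ≈ 1.17 × 431 = 504.3 mm.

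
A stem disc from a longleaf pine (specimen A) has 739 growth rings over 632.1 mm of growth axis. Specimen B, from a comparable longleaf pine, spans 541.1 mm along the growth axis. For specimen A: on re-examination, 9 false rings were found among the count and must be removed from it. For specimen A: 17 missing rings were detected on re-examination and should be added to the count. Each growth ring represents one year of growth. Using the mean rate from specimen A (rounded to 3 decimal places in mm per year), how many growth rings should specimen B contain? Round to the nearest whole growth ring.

640 growth rings

Specimen A: after corrections the count is 739 − 9 + 17 = 747 growth rings.
A: Extension rate ≈ 632.1 / 747 = 0.846 mm per year.
For B, 541.1 / 0.846 = 639.60 years ≈ 640 growth rings.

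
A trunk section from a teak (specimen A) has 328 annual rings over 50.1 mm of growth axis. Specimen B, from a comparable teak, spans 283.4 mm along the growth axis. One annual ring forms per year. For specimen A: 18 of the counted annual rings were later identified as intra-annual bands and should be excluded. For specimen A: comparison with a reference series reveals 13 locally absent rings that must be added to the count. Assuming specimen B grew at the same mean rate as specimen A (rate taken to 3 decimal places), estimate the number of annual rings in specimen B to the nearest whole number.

Specimen A: true annual ring count = 328 − 18 + 13 = 323.
A: 50.1 mm over 323 years gives 50.1 / 323 ≈ 0.155 mm/yr.
B spans 283.4 / 0.155 = 1828.39 years ≈ 1828 annual rings.

1828 annual rings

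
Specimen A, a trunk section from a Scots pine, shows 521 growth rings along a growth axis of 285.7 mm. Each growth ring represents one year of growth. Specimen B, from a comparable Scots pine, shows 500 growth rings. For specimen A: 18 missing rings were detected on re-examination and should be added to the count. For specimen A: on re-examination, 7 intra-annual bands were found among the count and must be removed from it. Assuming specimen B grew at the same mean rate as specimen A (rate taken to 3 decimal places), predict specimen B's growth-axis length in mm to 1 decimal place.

268.5 mm

Specimen A: after corrections the count is 521 − 7 + 18 = 532 growth rings.
A: Mean rate = 285.7 mm / 532 years ≈ 0.537 mm per year.
Length of B = 0.537 × 500 = 268.5 mm.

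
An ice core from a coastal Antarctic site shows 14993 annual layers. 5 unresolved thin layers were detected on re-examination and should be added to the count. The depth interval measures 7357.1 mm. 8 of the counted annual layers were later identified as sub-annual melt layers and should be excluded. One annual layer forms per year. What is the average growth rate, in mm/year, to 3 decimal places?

0.491 mm/year

True annual layer count = 14993 − 8 + 5 = 14990.
Extension rate ≈ 7357.1 / 14990 = 0.491 mm/year.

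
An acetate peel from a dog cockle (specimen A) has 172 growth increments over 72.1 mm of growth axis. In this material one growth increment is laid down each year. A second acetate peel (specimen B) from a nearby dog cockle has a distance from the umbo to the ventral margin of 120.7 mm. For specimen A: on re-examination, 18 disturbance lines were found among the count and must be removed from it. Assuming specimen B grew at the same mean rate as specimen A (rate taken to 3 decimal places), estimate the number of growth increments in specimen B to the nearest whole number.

Specimen A: after corrections the count is 172 − 18 = 154 growth increments.
A: 72.1 mm over 154 years gives 72.1 / 154 ≈ 0.468 mm/yr.
Specimen B: 120.7 mm / 0.468 mm per year = 257.91 years ≈ 258 growth increments.

258 growth increments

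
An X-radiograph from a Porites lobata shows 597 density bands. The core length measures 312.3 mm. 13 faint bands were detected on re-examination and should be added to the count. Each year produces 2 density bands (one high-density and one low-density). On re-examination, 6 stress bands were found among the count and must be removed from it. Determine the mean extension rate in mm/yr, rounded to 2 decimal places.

1.03 mm/yr

After corrections the count is 597 − 6 + 13 = 604 density bands.
Dividing by 2 density bands per year: 604 / 2 = 302 years.
Mean rate = 312.3 mm / 302 years ≈ 1.03 mm/yr.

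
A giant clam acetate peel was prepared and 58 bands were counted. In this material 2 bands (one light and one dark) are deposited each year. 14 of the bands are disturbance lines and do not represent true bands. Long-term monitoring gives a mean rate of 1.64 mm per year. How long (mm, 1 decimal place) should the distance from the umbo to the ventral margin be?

Adjusted count: 58 − 14 = 44 bands.
With 2 bands per year, 44 / 2 = 22 years.
22 years at 1.64 mm/year gives 1.64 × 22 = 36.1 mm.

36.1 mm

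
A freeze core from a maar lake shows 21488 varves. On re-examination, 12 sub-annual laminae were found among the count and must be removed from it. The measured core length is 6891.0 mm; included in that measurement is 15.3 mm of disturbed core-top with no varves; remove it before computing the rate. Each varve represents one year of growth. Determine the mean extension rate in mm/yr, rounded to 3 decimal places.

0.320 mm/yr

True varve count = 21488 − 12 = 21476.
The growth record spans 6891.0 − 15.3 = 6875.7 mm.
Mean rate = 6875.7 mm / 21476 years ≈ 0.320 mm/yr.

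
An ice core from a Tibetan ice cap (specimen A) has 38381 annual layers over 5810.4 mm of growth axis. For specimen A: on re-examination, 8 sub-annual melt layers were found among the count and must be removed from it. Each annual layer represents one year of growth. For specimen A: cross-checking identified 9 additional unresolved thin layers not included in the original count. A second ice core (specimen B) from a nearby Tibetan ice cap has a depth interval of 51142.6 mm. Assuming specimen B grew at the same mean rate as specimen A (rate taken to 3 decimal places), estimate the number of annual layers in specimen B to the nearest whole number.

338693 annual layers

Specimen A: correcting the raw count gives 38381 − 8 + 9 = 38382 true annual layers.
A: Extension rate ≈ 5810.4 / 38382 = 0.151 mm per year.
For B, 51142.6 / 0.151 = 338692.72 years ≈ 338693 annual layers.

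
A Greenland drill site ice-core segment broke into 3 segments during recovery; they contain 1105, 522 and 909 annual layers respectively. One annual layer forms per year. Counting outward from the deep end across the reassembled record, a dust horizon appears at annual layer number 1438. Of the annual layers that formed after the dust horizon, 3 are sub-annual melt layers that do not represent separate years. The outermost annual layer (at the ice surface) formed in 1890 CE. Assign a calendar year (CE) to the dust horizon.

Total annual layers = 1105 + 522 + 909 = 2536.
Between annual layer 1438 and the ice surface there are 2536 − 1438 = 1098 annual layers.
1098 − 3 false = 1095 true annual layers after the dust horizon.
Counting back 1095 years from 1890 CE places the dust horizon in 1890 − 1095 = 795 CE.

795 CE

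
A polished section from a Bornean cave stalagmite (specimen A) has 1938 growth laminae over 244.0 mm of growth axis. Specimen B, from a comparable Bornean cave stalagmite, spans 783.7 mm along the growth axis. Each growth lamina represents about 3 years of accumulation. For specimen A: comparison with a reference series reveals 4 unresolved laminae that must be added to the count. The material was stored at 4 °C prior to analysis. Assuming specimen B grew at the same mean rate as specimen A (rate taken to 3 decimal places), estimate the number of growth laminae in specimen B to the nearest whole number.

Specimen A: adjusted count: 1938 + 4 = 1942 growth laminae.
Specimen A: at 3 years per growth lamina, 1942 × 3 = 5826 years.
A: Mean rate = 244.0 mm / 5826 years ≈ 0.042 mm/yr.
For B, 783.7 / 0.042 = 18659.52 years; at 3 years per growth lamina that is 18659.52 / 3 ≈ 6220 growth laminae.

6220 growth laminae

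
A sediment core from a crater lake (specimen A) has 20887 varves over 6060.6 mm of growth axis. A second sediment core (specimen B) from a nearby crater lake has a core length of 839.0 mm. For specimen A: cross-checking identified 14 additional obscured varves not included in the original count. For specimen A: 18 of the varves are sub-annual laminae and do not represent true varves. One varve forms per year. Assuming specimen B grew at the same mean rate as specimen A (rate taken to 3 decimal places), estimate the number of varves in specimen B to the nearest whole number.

Specimen A: adjusted count: 20887 − 18 + 14 = 20883 varves.
A: 6060.6 mm over 20883 years gives 6060.6 / 20883 ≈ 0.290 mm/yr.
Specimen B: 839.0 mm / 0.290 mm per year = 2893.10 years ≈ 2893 varves.

2893 varves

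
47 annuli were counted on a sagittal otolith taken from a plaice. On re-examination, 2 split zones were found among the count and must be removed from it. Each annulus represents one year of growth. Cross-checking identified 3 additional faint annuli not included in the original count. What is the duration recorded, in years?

After corrections the count is 47 − 2 + 3 = 48 annuli.
With a one-to-one annulus periodicity this is 48 years.

48 years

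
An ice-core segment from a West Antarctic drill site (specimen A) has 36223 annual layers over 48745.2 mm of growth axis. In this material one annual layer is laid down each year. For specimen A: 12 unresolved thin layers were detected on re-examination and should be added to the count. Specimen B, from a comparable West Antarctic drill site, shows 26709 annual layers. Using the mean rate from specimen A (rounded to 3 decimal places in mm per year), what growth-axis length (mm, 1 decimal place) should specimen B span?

35923.6 mm

Specimen A: adjusted count: 36223 + 12 = 36235 annual layers.
A: Mean rate = 48745.2 mm / 36235 years ≈ 1.345 mm/yr.
For B, 1.345 mm/year × 26709 years = 35923.6 mm.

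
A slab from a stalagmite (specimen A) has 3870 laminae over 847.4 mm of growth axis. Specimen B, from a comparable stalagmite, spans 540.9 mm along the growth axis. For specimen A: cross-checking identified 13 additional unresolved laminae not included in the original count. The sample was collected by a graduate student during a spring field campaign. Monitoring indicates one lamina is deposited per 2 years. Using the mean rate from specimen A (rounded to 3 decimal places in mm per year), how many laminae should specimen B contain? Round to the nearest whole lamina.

2481 laminae

Specimen A: adjusted count: 3870 + 13 = 3883 laminae.
Specimen A: 3883 laminae at 2 years each span 3883 × 2 = 7766 years.
A: Extension rate ≈ 847.4 / 7766 = 0.109 mm/yr.
For B, 540.9 / 0.109 = 4962.39 years; at 2 years per lamina that is 4962.39 / 2 ≈ 2481 laminae.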